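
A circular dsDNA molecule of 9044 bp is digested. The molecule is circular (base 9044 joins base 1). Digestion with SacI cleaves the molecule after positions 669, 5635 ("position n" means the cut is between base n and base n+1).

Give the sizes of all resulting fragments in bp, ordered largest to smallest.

4966, 4078 bp

Circular molecule, 2 cuts → 2 fragments:
  5635 − 669 = 4966 bp
  wrap: 9044 − 5635 + 669 = 4078 bp
Sorted largest to smallest: 4966, 4078 bp.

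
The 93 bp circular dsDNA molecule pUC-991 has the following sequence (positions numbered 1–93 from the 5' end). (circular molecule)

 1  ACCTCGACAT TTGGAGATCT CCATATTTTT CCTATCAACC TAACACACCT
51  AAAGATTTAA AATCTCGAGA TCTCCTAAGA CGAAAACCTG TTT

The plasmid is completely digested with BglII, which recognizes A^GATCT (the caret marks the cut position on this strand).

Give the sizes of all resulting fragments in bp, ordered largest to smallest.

53, 40 bp

BglII sites (AGATCT) start at positions 15, 68.
BglII cuts after the first base of each site, so after positions 15, 68.
Circular molecule, 2 cuts → 2 fragments:
  16–68 → 53 bp
  69–93 then 1–15 → 25 + 15 = 40 bp
Sorted largest to smallest: 53, 40 bp.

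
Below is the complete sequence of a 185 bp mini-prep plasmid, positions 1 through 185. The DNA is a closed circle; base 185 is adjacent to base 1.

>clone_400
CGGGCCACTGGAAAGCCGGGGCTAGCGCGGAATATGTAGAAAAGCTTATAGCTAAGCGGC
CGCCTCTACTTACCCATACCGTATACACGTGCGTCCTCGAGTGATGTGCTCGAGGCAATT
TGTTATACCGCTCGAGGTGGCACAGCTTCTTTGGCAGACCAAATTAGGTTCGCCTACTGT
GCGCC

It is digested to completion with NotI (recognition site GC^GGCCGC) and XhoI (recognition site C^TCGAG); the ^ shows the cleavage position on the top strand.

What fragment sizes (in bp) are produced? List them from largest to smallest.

111, 39, 22, 13 bp

The NotI site (GCGGCCGC) starts at position 56.
NotI cuts after base 2 of each site, so after position 57.
XhoI sites (CTCGAG) start at positions 96, 109, 131.
XhoI cuts after the first base of each site, so after positions 96, 109, 131.
Combined cut positions: 57, 96, 109, 131.
Circular molecule, 4 cuts → 4 fragments:
  58–96 → 39 bp
  97–109 → 13 bp
  110–131 → 22 bp
  132–185 then 1–57 → 54 + 57 = 111 bp
Sorted largest to smallest: 111, 39, 22, 13 bp.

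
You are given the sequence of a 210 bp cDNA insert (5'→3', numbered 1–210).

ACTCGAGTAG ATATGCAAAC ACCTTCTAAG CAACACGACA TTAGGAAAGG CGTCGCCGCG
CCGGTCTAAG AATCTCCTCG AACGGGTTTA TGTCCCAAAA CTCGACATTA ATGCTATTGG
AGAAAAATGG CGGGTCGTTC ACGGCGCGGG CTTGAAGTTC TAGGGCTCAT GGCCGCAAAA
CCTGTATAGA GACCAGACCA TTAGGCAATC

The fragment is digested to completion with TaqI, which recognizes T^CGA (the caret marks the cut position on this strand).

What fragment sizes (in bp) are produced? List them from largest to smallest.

TaqI sites (TCGA) start at positions 3, 78, 102.
TaqI cuts after the first base of each site, so after positions 3, 78, 102.
Linear molecule, 3 cuts → 4 fragments:
  1–3 → 3 bp
  4–78 → 75 bp
  79–102 → 24 bp
  103–210 → 108 bp
Sorted largest to smallest: 108, 75, 24, 3 bp.

108, 75, 24, 3 bp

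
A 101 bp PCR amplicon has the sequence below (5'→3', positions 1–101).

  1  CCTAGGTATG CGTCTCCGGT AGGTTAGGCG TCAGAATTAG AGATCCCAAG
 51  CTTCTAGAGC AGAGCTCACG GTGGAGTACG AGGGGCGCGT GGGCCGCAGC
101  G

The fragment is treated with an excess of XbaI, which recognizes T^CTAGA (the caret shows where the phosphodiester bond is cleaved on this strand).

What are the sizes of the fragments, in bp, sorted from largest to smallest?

The XbaI site (TCTAGA) starts at position 53.
XbaI cuts after the first base of each site, so after position 53.
Linear molecule, 1 cut → 2 fragments:
  1–53 → 53 bp
  54–101 → 48 bp
Sorted largest to smallest: 53, 48 bp.

53, 48 bp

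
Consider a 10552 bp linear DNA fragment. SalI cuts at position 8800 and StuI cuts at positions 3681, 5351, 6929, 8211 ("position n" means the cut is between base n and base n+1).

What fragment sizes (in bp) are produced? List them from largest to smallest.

Combined cut positions (sorted): 3681, 5351, 6929, 8211, 8800.
Linear molecule, 5 cuts → 6 fragments:
  3681 − 0 = 3681 bp
  5351 − 3681 = 1670 bp
  6929 − 5351 = 1578 bp
  8211 − 6929 = 1282 bp
  8800 − 8211 = 589 bp
  10552 − 8800 = 1752 bp
Sorted largest to smallest: 3681, 1752, 1670, 1578, 1282, 589 bp.

3681, 1752, 1670, 1578, 1282, 589 bp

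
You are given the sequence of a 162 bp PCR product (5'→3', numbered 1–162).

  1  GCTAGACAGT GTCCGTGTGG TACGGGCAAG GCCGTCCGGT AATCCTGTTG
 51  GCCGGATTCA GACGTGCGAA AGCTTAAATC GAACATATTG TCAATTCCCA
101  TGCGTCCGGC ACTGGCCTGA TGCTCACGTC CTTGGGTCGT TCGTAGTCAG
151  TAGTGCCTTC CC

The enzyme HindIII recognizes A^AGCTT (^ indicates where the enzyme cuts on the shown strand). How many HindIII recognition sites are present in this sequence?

1

AAGCTT occurs starting at position 70.
HindIII cuts at 1 site.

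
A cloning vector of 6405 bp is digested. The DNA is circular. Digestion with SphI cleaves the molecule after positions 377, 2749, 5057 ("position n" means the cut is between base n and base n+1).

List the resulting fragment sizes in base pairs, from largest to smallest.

Circular molecule, 3 cuts → 3 fragments:
  2749 − 377 = 2372 bp
  5057 − 2749 = 2308 bp
  wrap: 6405 − 5057 + 377 = 1725 bp
Sorted largest to smallest: 2372, 2308, 1725 bp.

2372, 2308, 1725 bp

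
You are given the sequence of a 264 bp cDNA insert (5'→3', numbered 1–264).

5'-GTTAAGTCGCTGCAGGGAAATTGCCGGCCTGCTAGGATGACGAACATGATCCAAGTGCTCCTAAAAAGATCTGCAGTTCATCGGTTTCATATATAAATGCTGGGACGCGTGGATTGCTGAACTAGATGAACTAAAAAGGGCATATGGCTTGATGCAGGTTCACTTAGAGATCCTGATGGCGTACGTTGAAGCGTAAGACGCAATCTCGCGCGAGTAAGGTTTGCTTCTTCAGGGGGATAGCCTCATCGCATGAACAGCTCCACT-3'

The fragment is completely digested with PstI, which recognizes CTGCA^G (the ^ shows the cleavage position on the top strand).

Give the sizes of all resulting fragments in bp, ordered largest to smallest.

189, 61, 14 bp

PstI sites (CTGCAG) start at positions 10, 71.
PstI cuts after base 5 of each site (before the last base), so after positions 14, 75.
Linear molecule, 2 cuts → 3 fragments:
  1–14 → 14 bp
  15–75 → 61 bp
  76–264 → 189 bp
Sorted largest to smallest: 189, 61, 14 bp.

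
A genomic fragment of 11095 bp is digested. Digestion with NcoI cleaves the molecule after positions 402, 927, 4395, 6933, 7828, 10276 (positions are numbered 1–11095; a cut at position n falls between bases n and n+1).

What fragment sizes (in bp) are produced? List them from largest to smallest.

3468, 2538, 2448, 895, 819, 525, 402 bp

Linear molecule, 6 cuts → 7 fragments:
  402 − 0 = 402 bp
  927 − 402 = 525 bp
  4395 − 927 = 3468 bp
  6933 − 4395 = 2538 bp
  7828 − 6933 = 895 bp
  10276 − 7828 = 2448 bp
  11095 − 10276 = 819 bp
Sorted largest to smallest: 3468, 2538, 2448, 895, 819, 525, 402 bp.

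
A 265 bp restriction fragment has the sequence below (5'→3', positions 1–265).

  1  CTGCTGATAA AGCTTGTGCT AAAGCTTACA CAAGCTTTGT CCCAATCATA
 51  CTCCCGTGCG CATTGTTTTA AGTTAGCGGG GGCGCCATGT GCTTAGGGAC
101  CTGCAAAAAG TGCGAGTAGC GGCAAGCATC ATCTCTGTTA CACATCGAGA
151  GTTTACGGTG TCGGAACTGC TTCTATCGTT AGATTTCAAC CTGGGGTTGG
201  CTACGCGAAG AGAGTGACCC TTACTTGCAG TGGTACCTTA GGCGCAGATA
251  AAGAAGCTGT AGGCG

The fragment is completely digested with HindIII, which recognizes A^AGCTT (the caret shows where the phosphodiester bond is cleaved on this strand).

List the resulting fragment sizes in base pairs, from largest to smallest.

233, 12, 10, 10 bp

HindIII sites (AAGCTT) start at positions 10, 22, 32.
HindIII cuts after the first base of each site, so after positions 10, 22, 32.
Linear molecule, 3 cuts → 4 fragments:
  1–10 → 10 bp
  11–22 → 12 bp
  23–32 → 10 bp
  33–265 → 233 bp
Sorted largest to smallest: 233, 12, 10, 10 bp.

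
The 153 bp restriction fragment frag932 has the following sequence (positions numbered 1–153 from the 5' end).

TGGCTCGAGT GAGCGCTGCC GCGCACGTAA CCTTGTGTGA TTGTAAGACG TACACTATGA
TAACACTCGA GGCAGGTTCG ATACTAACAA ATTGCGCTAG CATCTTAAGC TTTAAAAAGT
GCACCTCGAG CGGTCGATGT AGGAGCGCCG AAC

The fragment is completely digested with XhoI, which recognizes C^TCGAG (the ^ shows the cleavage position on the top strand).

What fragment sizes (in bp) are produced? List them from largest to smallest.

XhoI sites (CTCGAG) start at positions 4, 66, 125.
XhoI cuts after the first base of each site, so after positions 4, 66, 125.
Linear molecule, 3 cuts → 4 fragments:
  1–4 → 4 bp
  5–66 → 62 bp
  67–125 → 59 bp
  126–153 → 28 bp
Sorted largest to smallest: 62, 59, 28, 4 bp.

62, 59, 28, 4 bp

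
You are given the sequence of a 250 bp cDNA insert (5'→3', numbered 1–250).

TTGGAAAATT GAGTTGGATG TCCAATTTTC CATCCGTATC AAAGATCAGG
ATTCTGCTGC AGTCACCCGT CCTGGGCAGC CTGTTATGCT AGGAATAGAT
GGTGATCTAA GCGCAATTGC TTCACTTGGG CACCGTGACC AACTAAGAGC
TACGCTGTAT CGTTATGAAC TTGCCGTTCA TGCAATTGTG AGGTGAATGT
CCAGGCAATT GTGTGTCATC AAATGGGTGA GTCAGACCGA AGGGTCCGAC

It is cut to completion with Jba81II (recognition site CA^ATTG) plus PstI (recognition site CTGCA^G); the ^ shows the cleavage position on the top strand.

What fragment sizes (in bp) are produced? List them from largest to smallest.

Jba81II sites (CAATTG) start at positions 114, 183, 206.
Jba81II cuts after base 2 of each site, so after positions 115, 184, 207.
The PstI site (CTGCAG) starts at position 57.
PstI cuts after base 5 of each site (before the last base), so after position 61.
Combined cut positions: 61, 115, 184, 207.
Linear molecule, 4 cuts → 5 fragments:
  1–61 → 61 bp
  62–115 → 54 bp
  116–184 → 69 bp
  185–207 → 23 bp
  208–250 → 43 bp
Sorted largest to smallest: 69, 61, 54, 43, 23 bp.

69, 61, 54, 43, 23 bp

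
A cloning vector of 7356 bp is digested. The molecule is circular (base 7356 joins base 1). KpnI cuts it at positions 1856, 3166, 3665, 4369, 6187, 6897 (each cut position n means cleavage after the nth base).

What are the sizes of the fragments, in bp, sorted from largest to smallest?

2315, 1818, 1310, 710, 704, 499 bp

Circular molecule, 6 cuts → 6 fragments:
  3166 − 1856 = 1310 bp
  3665 − 3166 = 499 bp
  4369 − 3665 = 704 bp
  6187 − 4369 = 1818 bp
  6897 − 6187 = 710 bp
  wrap: 7356 − 6897 + 1856 = 2315 bp
Sorted largest to smallest: 2315, 1818, 1310, 710, 704, 499 bp.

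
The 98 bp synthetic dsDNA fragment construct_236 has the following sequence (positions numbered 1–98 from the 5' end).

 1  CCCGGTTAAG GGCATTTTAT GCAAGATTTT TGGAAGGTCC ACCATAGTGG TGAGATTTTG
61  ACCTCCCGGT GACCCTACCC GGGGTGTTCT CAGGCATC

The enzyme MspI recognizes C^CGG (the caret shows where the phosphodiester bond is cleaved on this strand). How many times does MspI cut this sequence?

3

CCGG occurs starting at positions 2, 66, 79.
MspI cuts at 3 sites.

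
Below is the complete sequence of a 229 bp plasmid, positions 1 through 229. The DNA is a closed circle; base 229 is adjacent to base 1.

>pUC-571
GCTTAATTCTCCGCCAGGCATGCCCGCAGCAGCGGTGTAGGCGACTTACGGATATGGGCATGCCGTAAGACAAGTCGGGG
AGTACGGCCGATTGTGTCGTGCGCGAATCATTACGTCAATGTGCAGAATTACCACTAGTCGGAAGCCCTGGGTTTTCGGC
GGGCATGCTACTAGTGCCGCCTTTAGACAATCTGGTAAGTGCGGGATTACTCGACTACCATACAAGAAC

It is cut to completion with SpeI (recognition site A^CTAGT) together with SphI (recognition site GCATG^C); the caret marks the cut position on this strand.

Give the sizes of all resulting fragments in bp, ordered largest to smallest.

SpeI sites (ACTAGT) start at positions 134, 170.
SpeI cuts after the first base of each site, so after positions 134, 170.
SphI sites (GCATGC) start at positions 18, 58, 163.
SphI cuts after base 5 of each site (before the last base), so after positions 22, 62, 167.
Combined cut positions: 22, 62, 134, 167, 170.
Circular molecule, 5 cuts → 5 fragments:
  23–62 → 40 bp
  63–134 → 72 bp
  135–167 → 33 bp
  168–170 → 3 bp
  171–229 then 1–22 → 59 + 22 = 81 bp
Sorted largest to smallest: 81, 72, 40, 33, 3 bp.

81, 72, 40, 33, 3 bp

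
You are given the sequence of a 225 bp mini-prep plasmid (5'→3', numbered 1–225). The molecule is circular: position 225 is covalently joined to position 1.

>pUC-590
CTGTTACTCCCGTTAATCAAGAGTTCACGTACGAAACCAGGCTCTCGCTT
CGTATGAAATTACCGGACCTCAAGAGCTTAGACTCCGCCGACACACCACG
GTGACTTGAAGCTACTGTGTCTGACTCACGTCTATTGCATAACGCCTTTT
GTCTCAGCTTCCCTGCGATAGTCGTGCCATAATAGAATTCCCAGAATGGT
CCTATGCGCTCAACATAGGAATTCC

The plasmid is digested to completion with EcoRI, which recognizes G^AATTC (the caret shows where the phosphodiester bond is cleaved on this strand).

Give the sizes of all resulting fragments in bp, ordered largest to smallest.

191, 34 bp

EcoRI sites (GAATTC) start at positions 185, 219.
EcoRI cuts after the first base of each site, so after positions 185, 219.
Circular molecule, 2 cuts → 2 fragments:
  186–219 → 34 bp
  220–225 then 1–185 → 6 + 185 = 191 bp
Sorted largest to smallest: 191, 34 bp.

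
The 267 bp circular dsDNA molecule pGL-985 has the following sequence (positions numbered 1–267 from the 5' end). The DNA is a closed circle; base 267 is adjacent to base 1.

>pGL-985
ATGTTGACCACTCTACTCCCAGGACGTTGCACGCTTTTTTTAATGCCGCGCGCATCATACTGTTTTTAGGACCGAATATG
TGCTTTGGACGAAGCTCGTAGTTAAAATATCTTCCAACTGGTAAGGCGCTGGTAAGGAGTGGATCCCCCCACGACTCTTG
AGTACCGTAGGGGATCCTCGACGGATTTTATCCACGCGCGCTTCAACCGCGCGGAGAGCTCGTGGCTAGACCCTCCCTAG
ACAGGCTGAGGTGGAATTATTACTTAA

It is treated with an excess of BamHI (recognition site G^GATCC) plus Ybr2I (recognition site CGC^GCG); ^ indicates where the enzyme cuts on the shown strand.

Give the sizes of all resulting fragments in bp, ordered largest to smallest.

BamHI sites (GGATCC) start at positions 141, 172.
BamHI cuts after the first base of each site, so after positions 141, 172.
Ybr2I sites (CGCGCG) start at positions 47, 195, 208.
Ybr2I cuts after base 3 of each site, so after positions 49, 197, 210.
Combined cut positions: 49, 141, 172, 197, 210.
Circular molecule, 5 cuts → 5 fragments:
  50–141 → 92 bp
  142–172 → 31 bp
  173–197 → 25 bp
  198–210 → 13 bp
  211–267 then 1–49 → 57 + 49 = 106 bp
Sorted largest to smallest: 106, 92, 31, 25, 13 bp.

106, 92, 31, 25, 13 bp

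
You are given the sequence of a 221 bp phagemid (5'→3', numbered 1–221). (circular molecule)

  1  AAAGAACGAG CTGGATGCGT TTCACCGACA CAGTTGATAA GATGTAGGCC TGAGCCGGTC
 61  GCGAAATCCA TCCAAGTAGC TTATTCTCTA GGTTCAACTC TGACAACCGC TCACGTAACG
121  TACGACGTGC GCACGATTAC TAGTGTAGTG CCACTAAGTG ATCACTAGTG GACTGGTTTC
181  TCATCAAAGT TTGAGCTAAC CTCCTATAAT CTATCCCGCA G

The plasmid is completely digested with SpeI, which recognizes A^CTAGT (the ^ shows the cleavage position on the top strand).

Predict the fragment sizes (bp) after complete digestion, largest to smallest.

196, 25 bp

SpeI sites (ACTAGT) start at positions 139, 164.
SpeI cuts after the first base of each site, so after positions 139, 164.
Circular molecule, 2 cuts → 2 fragments:
  140–164 → 25 bp
  165–221 then 1–139 → 57 + 139 = 196 bp
Sorted largest to smallest: 196, 25 bp.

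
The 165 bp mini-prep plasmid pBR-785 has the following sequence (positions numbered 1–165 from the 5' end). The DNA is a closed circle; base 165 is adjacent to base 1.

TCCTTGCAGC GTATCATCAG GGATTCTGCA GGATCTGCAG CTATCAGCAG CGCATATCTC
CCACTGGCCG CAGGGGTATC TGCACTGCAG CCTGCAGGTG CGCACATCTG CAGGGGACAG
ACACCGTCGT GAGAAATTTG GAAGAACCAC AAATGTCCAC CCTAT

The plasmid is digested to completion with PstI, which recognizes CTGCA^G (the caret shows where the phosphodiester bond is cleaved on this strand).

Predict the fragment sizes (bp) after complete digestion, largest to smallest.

83, 50, 16, 9, 7 bp

PstI sites (CTGCAG) start at positions 26, 35, 85, 92, 108.
PstI cuts after base 5 of each site (before the last base), so after positions 30, 39, 89, 96, 112.
Circular molecule, 5 cuts → 5 fragments:
  31–39 → 9 bp
  40–89 → 50 bp
  90–96 → 7 bp
  97–112 → 16 bp
  113–165 then 1–30 → 53 + 30 = 83 bp
Sorted largest to smallest: 83, 50, 16, 9, 7 bp.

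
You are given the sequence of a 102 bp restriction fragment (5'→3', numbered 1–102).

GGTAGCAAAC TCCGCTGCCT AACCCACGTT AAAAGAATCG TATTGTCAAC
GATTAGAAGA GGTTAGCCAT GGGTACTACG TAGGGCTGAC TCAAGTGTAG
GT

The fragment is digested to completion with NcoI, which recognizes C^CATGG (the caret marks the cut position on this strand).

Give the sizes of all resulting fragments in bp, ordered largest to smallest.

The NcoI site (CCATGG) starts at position 67.
NcoI cuts after the first base of each site, so after position 67.
Linear molecule, 1 cut → 2 fragments:
  1–67 → 67 bp
  68–102 → 35 bp
Sorted largest to smallest: 67, 35 bp.

67, 35 bp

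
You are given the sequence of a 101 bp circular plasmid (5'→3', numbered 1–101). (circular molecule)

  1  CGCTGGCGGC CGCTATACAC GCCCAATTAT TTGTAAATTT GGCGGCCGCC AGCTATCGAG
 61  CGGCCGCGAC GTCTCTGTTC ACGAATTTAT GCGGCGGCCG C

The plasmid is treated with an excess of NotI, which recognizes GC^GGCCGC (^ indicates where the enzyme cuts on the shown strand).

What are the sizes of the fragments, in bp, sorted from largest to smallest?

36, 34, 18, 13 bp

NotI sites (GCGGCCGC) start at positions 6, 42, 60, 94.
NotI cuts after base 2 of each site, so after positions 7, 43, 61, 95.
Circular molecule, 4 cuts → 4 fragments:
  8–43 → 36 bp
  44–61 → 18 bp
  62–95 → 34 bp
  96–101 then 1–7 → 6 + 7 = 13 bp
Sorted largest to smallest: 36, 34, 18, 13 bp.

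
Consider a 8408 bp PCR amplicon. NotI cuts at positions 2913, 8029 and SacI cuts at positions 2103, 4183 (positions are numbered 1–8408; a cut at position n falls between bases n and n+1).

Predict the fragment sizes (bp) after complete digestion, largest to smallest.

Combined cut positions (sorted): 2103, 2913, 4183, 8029.
Linear molecule, 4 cuts → 5 fragments:
  2103 − 0 = 2103 bp
  2913 − 2103 = 810 bp
  4183 − 2913 = 1270 bp
  8029 − 4183 = 3846 bp
  8408 − 8029 = 379 bp
Sorted largest to smallest: 3846, 2103, 1270, 810, 379 bp.

3846, 2103, 1270, 810, 379 bp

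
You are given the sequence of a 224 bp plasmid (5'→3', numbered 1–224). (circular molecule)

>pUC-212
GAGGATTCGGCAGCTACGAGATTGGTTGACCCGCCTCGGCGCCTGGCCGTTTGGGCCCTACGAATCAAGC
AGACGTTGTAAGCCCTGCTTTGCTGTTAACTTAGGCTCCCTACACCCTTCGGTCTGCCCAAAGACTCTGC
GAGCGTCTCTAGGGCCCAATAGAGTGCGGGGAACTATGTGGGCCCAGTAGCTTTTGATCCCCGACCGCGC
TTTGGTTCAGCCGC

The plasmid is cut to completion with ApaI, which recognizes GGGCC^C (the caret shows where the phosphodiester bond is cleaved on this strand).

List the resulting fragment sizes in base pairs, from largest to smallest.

ApaI sites (GGGCCC) start at positions 53, 152, 180.
ApaI cuts after base 5 of each site (before the last base), so after positions 57, 156, 184.
Circular molecule, 3 cuts → 3 fragments:
  58–156 → 99 bp
  157–184 → 28 bp
  185–224 then 1–57 → 40 + 57 = 97 bp
Sorted largest to smallest: 99, 97, 28 bp.

99, 97, 28 bp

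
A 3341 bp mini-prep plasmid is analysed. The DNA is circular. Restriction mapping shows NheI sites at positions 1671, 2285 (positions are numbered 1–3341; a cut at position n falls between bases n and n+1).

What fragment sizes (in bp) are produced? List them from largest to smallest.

Circular molecule, 2 cuts → 2 fragments:
  2285 − 1671 = 614 bp
  wrap: 3341 − 2285 + 1671 = 2727 bp
Sorted largest to smallest: 2727, 614 bp.

2727, 614 bp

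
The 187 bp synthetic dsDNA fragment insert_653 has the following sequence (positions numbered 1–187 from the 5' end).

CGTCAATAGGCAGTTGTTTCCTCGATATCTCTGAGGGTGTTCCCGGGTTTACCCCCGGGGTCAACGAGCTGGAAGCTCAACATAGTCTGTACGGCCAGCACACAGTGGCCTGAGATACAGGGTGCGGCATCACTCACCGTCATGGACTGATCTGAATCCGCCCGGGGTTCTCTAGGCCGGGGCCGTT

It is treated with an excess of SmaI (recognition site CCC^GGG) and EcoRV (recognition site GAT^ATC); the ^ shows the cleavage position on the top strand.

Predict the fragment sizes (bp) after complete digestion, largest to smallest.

SmaI sites (CCCGGG) start at positions 42, 54, 161.
SmaI cuts after base 3 of each site, so after positions 44, 56, 163.
The EcoRV site (GATATC) starts at position 24.
EcoRV cuts after base 3 of each site, so after position 26.
Combined cut positions: 26, 44, 56, 163.
Linear molecule, 4 cuts → 5 fragments:
  1–26 → 26 bp
  27–44 → 18 bp
  45–56 → 12 bp
  57–163 → 107 bp
  164–187 → 24 bp
Sorted largest to smallest: 107, 26, 24, 18, 12 bp.

107, 26, 24, 18, 12 bp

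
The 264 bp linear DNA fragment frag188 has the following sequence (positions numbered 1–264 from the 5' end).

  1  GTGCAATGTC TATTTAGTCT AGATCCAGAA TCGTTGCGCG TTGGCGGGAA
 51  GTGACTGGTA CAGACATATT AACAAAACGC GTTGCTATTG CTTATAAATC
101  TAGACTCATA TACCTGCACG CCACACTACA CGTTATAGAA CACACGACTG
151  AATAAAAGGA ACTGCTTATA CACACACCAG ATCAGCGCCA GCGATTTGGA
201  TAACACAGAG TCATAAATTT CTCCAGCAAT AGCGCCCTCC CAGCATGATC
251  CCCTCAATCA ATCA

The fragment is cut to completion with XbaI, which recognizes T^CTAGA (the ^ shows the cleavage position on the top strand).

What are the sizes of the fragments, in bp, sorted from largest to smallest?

165, 81, 18 bp

XbaI sites (TCTAGA) start at positions 18, 99.
XbaI cuts after the first base of each site, so after positions 18, 99.
Linear molecule, 2 cuts → 3 fragments:
  1–18 → 18 bp
  19–99 → 81 bp
  100–264 → 165 bp
Sorted largest to smallest: 165, 81, 18 bp.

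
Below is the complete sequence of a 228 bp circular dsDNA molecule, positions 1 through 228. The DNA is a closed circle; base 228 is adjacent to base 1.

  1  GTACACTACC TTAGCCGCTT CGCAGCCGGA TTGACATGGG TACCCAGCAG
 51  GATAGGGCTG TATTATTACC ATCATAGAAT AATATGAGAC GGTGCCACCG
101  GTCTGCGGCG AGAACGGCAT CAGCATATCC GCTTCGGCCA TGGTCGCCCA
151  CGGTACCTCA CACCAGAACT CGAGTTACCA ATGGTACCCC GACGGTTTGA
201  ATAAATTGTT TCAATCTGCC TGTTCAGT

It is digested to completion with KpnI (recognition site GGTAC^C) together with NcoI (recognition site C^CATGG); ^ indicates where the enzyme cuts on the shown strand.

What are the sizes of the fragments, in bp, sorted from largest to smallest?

KpnI sites (GGTACC) start at positions 39, 152, 183.
KpnI cuts after base 5 of each site (before the last base), so after positions 43, 156, 187.
The NcoI site (CCATGG) starts at position 138.
NcoI cuts after the first base of each site, so after position 138.
Combined cut positions: 43, 138, 156, 187.
Circular molecule, 4 cuts → 4 fragments:
  44–138 → 95 bp
  139–156 → 18 bp
  157–187 → 31 bp
  188–228 then 1–43 → 41 + 43 = 84 bp
Sorted largest to smallest: 95, 84, 31, 18 bp.

95, 84, 31, 18 bp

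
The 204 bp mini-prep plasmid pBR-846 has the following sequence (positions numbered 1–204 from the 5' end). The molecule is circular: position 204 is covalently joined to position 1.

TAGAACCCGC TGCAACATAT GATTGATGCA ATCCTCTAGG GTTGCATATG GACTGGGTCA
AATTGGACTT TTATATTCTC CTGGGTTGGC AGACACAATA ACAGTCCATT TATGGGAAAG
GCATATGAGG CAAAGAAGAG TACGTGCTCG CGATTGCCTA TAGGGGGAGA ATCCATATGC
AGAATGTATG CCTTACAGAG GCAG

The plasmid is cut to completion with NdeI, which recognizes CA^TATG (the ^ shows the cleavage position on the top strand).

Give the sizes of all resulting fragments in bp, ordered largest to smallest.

77, 52, 46, 29 bp

NdeI sites (CATATG) start at positions 16, 45, 122, 174.
NdeI cuts after base 2 of each site, so after positions 17, 46, 123, 175.
Circular molecule, 4 cuts → 4 fragments:
  18–46 → 29 bp
  47–123 → 77 bp
  124–175 → 52 bp
  176–204 then 1–17 → 29 + 17 = 46 bp
Sorted largest to smallest: 77, 52, 46, 29 bp.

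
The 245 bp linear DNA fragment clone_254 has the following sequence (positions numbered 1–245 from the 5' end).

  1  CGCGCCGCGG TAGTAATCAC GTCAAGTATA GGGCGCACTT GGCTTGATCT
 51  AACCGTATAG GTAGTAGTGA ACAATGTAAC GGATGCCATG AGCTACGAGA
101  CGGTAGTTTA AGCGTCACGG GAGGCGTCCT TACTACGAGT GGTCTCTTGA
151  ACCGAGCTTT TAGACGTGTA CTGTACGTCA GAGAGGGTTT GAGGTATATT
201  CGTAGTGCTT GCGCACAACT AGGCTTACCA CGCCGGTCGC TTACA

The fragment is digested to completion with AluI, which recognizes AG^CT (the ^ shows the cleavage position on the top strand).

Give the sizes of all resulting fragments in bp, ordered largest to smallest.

AluI sites (AGCT) start at positions 91, 155.
AluI cuts after base 2 of each site, so after positions 92, 156.
Linear molecule, 2 cuts → 3 fragments:
  1–92 → 92 bp
  93–156 → 64 bp
  157–245 → 89 bp
Sorted largest to smallest: 92, 89, 64 bp.

92, 89, 64 bp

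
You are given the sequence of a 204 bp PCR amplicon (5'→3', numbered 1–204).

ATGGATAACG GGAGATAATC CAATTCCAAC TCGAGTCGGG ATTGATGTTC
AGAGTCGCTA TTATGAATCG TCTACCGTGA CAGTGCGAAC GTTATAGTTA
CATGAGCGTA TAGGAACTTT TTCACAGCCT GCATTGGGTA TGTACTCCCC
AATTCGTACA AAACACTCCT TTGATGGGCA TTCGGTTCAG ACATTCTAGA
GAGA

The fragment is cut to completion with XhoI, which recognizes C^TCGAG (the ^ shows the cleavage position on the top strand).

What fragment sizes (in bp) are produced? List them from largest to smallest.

174, 30 bp

The XhoI site (CTCGAG) starts at position 30.
XhoI cuts after the first base of each site, so after position 30.
Linear molecule, 1 cut → 2 fragments:
  1–30 → 30 bp
  31–204 → 174 bp
Sorted largest to smallest: 174, 30 bp.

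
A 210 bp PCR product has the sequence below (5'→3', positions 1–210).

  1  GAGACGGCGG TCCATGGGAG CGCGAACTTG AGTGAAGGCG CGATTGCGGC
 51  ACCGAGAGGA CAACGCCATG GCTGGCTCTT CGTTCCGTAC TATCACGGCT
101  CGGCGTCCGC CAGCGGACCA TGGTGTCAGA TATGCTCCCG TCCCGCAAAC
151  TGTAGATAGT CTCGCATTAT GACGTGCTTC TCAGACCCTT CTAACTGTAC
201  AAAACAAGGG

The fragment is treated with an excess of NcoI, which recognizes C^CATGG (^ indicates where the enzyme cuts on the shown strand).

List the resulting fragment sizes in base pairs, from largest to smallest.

92, 54, 52, 12 bp

NcoI sites (CCATGG) start at positions 12, 66, 118.
NcoI cuts after the first base of each site, so after positions 12, 66, 118.
Linear molecule, 3 cuts → 4 fragments:
  1–12 → 12 bp
  13–66 → 54 bp
  67–118 → 52 bp
  119–210 → 92 bp
Sorted largest to smallest: 92, 54, 52, 12 bp.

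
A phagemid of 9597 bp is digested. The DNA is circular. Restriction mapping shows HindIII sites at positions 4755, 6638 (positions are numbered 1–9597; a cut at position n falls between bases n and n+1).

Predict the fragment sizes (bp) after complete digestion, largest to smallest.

Circular molecule, 2 cuts → 2 fragments:
  6638 − 4755 = 1883 bp
  wrap: 9597 − 6638 + 4755 = 7714 bp
Sorted largest to smallest: 7714, 1883 bp.

7714, 1883 bp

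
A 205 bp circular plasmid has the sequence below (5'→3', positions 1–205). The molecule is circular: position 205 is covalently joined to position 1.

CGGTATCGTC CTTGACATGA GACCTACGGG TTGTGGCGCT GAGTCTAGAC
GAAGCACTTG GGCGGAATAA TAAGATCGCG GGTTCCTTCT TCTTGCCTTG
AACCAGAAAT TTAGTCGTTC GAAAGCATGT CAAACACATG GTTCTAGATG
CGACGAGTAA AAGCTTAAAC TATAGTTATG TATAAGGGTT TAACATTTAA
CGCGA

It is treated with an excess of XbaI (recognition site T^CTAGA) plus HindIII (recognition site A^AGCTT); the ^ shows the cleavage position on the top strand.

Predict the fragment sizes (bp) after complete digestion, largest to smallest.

XbaI sites (TCTAGA) start at positions 44, 143.
XbaI cuts after the first base of each site, so after positions 44, 143.
The HindIII site (AAGCTT) starts at position 161.
HindIII cuts after the first base of each site, so after position 161.
Combined cut positions: 44, 143, 161.
Circular molecule, 3 cuts → 3 fragments:
  45–143 → 99 bp
  144–161 → 18 bp
  162–205 then 1–44 → 44 + 44 = 88 bp
Sorted largest to smallest: 99, 88, 18 bp.

99, 88, 18 bp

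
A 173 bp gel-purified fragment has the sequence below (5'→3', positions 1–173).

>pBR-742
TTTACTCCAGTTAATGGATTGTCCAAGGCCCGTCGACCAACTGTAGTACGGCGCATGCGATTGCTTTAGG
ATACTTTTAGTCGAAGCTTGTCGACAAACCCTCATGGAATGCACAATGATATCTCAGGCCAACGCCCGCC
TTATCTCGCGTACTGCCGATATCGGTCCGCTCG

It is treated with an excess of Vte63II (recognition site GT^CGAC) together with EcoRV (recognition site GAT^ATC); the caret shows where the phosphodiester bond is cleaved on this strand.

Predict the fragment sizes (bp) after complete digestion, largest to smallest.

58, 40, 33, 29, 13 bp

Vte63II sites (GTCGAC) start at positions 32, 90.
Vte63II cuts after base 2 of each site, so after positions 33, 91.
EcoRV sites (GATATC) start at positions 118, 158.
EcoRV cuts after base 3 of each site, so after positions 120, 160.
Combined cut positions: 33, 91, 120, 160.
Linear molecule, 4 cuts → 5 fragments:
  1–33 → 33 bp
  34–91 → 58 bp
  92–120 → 29 bp
  121–160 → 40 bp
  161–173 → 13 bp
Sorted largest to smallest: 58, 40, 33, 29, 13 bp.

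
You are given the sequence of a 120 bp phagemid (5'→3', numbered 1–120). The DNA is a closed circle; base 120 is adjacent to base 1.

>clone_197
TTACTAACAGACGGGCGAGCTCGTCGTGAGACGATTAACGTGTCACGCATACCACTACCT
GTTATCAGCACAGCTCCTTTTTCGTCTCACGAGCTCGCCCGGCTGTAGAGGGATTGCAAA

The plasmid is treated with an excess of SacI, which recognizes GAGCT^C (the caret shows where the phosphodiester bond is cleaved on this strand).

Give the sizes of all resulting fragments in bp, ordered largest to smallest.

74, 46 bp

SacI sites (GAGCTC) start at positions 17, 91.
SacI cuts after base 5 of each site (before the last base), so after positions 21, 95.
Circular molecule, 2 cuts → 2 fragments:
  22–95 → 74 bp
  96–120 then 1–21 → 25 + 21 = 46 bp
Sorted largest to smallest: 74, 46 bp.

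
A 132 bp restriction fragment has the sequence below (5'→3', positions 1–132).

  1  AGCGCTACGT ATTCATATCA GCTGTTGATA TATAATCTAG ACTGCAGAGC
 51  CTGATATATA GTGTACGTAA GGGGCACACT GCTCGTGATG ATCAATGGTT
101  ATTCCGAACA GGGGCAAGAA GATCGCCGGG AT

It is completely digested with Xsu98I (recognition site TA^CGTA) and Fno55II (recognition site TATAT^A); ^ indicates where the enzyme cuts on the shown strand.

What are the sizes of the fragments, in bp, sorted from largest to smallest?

67, 26, 26, 7, 6 bp

Xsu98I sites (TACGTA) start at positions 6, 64.
Xsu98I cuts after base 2 of each site, so after positions 7, 65.
Fno55II sites (TATATA) start at positions 29, 55.
Fno55II cuts after base 5 of each site (before the last base), so after positions 33, 59.
Combined cut positions: 7, 33, 59, 65.
Linear molecule, 4 cuts → 5 fragments:
  1–7 → 7 bp
  8–33 → 26 bp
  34–59 → 26 bp
  60–65 → 6 bp
  66–132 → 67 bp
Sorted largest to smallest: 67, 26, 26, 7, 6 bp.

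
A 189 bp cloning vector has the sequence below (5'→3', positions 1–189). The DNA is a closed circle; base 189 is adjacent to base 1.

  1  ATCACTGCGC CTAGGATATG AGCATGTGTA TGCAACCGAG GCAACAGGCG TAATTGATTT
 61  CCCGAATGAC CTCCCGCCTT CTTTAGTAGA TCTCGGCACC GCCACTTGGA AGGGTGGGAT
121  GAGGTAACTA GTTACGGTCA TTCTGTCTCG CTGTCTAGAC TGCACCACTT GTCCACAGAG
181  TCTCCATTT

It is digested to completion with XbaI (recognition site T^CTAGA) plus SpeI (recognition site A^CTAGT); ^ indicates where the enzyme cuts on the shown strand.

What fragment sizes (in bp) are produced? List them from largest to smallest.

The XbaI site (TCTAGA) starts at position 154.
XbaI cuts after the first base of each site, so after position 154.
The SpeI site (ACTAGT) starts at position 127.
SpeI cuts after the first base of each site, so after position 127.
Combined cut positions: 127, 154.
Circular molecule, 2 cuts → 2 fragments:
  128–154 → 27 bp
  155–189 then 1–127 → 35 + 127 = 162 bp
Sorted largest to smallest: 162, 27 bp.

162, 27 bp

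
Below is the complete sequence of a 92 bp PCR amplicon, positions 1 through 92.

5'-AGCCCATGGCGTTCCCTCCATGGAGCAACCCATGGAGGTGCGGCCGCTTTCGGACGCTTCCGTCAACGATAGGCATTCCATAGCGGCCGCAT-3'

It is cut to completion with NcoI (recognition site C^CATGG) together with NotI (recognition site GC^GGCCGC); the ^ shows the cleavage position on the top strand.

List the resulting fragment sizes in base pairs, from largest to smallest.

43, 14, 12, 11, 8, 4 bp

NcoI sites (CCATGG) start at positions 4, 18, 30.
NcoI cuts after the first base of each site, so after positions 4, 18, 30.
NotI sites (GCGGCCGC) start at positions 40, 83.
NotI cuts after base 2 of each site, so after positions 41, 84.
Combined cut positions: 4, 18, 30, 41, 84.
Linear molecule, 5 cuts → 6 fragments:
  1–4 → 4 bp
  5–18 → 14 bp
  19–30 → 12 bp
  31–41 → 11 bp
  42–84 → 43 bp
  85–92 → 8 bp
Sorted largest to smallest: 43, 14, 12, 11, 8, 4 bp.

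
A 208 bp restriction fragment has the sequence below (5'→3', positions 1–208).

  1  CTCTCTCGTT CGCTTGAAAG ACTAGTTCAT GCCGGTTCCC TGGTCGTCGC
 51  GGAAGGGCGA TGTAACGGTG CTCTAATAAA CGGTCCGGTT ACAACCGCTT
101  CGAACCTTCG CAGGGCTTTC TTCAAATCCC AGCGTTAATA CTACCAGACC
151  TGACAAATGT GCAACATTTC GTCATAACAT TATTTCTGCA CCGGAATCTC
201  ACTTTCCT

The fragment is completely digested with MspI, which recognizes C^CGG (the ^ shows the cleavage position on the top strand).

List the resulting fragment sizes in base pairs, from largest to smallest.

106, 53, 32, 17 bp

MspI sites (CCGG) start at positions 32, 85, 191.
MspI cuts after the first base of each site, so after positions 32, 85, 191.
Linear molecule, 3 cuts → 4 fragments:
  1–32 → 32 bp
  33–85 → 53 bp
  86–191 → 106 bp
  192–208 → 17 bp
Sorted largest to smallest: 106, 53, 32, 17 bp.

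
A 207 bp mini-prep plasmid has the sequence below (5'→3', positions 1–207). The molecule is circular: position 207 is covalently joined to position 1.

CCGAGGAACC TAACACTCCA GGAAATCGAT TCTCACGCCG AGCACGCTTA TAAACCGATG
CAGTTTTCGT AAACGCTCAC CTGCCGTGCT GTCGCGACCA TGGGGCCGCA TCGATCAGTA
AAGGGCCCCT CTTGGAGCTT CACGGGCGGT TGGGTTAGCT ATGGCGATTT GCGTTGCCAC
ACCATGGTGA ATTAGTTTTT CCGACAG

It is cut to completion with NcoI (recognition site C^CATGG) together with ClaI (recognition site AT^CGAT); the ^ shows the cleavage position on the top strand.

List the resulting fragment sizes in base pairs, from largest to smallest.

72, 71, 51, 13 bp

NcoI sites (CCATGG) start at positions 98, 182.
NcoI cuts after the first base of each site, so after positions 98, 182.
ClaI sites (ATCGAT) start at positions 25, 110.
ClaI cuts after base 2 of each site, so after positions 26, 111.
Combined cut positions: 26, 98, 111, 182.
Circular molecule, 4 cuts → 4 fragments:
  27–98 → 72 bp
  99–111 → 13 bp
  112–182 → 71 bp
  183–207 then 1–26 → 25 + 26 = 51 bp
Sorted largest to smallest: 72, 71, 51, 13 bp.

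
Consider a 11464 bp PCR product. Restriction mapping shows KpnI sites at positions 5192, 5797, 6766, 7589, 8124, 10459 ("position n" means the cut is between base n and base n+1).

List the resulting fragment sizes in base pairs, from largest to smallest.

Linear molecule, 6 cuts → 7 fragments:
  5192 − 0 = 5192 bp
  5797 − 5192 = 605 bp
  6766 − 5797 = 969 bp
  7589 − 6766 = 823 bp
  8124 − 7589 = 535 bp
  10459 − 8124 = 2335 bp
  11464 − 10459 = 1005 bp
Sorted largest to smallest: 5192, 2335, 1005, 969, 823, 605, 535 bp.

5192, 2335, 1005, 969, 823, 605, 535 bp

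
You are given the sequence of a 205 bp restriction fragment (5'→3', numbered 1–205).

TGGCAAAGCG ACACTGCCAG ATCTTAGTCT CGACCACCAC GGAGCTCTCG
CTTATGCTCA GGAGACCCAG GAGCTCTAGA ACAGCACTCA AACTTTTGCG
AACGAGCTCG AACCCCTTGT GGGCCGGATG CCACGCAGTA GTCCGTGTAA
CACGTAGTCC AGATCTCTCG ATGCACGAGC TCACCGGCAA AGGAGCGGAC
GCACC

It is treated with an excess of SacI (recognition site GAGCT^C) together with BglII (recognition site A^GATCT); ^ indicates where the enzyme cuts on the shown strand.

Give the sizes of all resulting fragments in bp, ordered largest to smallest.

53, 33, 29, 27, 24, 20, 19 bp

SacI sites (GAGCTC) start at positions 42, 71, 104, 177.
SacI cuts after base 5 of each site (before the last base), so after positions 46, 75, 108, 181.
BglII sites (AGATCT) start at positions 19, 161.
BglII cuts after the first base of each site, so after positions 19, 161.
Combined cut positions: 19, 46, 75, 108, 161, 181.
Linear molecule, 6 cuts → 7 fragments:
  1–19 → 19 bp
  20–46 → 27 bp
  47–75 → 29 bp
  76–108 → 33 bp
  109–161 → 53 bp
  162–181 → 20 bp
  182–205 → 24 bp
Sorted largest to smallest: 53, 33, 29, 27, 24, 20, 19 bp.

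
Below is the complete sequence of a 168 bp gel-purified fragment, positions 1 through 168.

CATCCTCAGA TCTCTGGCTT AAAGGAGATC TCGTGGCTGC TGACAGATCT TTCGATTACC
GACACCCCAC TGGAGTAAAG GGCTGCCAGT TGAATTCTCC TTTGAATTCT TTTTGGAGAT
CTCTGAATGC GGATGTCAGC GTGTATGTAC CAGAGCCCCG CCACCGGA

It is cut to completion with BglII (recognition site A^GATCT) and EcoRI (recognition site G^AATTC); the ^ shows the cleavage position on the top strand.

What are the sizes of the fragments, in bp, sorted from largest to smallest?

51, 47, 19, 18, 13, 12, 8 bp

BglII sites (AGATCT) start at positions 8, 26, 45, 117.
BglII cuts after the first base of each site, so after positions 8, 26, 45, 117.
EcoRI sites (GAATTC) start at positions 92, 104.
EcoRI cuts after the first base of each site, so after positions 92, 104.
Combined cut positions: 8, 26, 45, 92, 104, 117.
Linear molecule, 6 cuts → 7 fragments:
  1–8 → 8 bp
  9–26 → 18 bp
  27–45 → 19 bp
  46–92 → 47 bp
  93–104 → 12 bp
  105–117 → 13 bp
  118–168 → 51 bp
Sorted largest to smallest: 51, 47, 19, 18, 13, 12, 8 bp.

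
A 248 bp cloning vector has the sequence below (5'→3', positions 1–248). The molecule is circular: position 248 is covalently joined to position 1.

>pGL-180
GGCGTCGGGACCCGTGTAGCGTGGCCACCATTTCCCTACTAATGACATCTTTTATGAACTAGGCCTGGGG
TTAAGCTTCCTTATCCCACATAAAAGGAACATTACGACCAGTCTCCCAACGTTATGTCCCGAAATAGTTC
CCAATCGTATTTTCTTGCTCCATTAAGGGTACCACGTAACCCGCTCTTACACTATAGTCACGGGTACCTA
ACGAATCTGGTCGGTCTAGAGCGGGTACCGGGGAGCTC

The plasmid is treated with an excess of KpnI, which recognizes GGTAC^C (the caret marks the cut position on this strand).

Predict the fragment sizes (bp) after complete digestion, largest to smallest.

KpnI sites (GGTACC) start at positions 168, 203, 234.
KpnI cuts after base 5 of each site (before the last base), so after positions 172, 207, 238.
Circular molecule, 3 cuts → 3 fragments:
  173–207 → 35 bp
  208–238 → 31 bp
  239–248 then 1–172 → 10 + 172 = 182 bp
Sorted largest to smallest: 182, 35, 31 bp.

182, 35, 31 bp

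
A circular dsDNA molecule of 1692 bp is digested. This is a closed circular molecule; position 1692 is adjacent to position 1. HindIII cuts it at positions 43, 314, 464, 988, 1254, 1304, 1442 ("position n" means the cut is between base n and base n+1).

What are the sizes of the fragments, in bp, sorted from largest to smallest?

Circular molecule, 7 cuts → 7 fragments:
  314 − 43 = 271 bp
  464 − 314 = 150 bp
  988 − 464 = 524 bp
  1254 − 988 = 266 bp
  1304 − 1254 = 50 bp
  1442 − 1304 = 138 bp
  wrap: 1692 − 1442 + 43 = 293 bp
Sorted largest to smallest: 524, 293, 271, 266, 150, 138, 50 bp.

524, 293, 271, 266, 150, 138, 50 bp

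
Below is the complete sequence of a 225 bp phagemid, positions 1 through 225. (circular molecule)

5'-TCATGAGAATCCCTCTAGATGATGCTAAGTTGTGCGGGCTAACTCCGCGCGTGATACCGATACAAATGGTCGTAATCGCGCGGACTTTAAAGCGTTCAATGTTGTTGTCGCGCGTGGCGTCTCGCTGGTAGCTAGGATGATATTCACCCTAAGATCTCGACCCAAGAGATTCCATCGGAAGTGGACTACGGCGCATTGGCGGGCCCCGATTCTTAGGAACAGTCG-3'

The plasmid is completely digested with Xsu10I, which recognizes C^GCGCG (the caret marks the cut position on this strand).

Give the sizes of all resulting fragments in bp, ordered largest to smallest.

Xsu10I sites (CGCGCG) start at positions 46, 77, 109.
Xsu10I cuts after the first base of each site, so after positions 46, 77, 109.
Circular molecule, 3 cuts → 3 fragments:
  47–77 → 31 bp
  78–109 → 32 bp
  110–225 then 1–46 → 116 + 46 = 162 bp
Sorted largest to smallest: 162, 32, 31 bp.

162, 32, 31 bp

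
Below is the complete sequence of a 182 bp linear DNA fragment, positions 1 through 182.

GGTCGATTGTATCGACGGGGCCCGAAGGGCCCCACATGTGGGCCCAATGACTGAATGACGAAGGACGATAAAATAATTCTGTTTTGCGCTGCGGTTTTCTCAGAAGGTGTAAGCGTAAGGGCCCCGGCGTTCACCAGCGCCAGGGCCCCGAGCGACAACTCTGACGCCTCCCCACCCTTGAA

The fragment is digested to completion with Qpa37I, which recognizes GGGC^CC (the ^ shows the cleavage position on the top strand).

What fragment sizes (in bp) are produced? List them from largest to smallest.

79, 36, 24, 21, 13, 9 bp

Qpa37I sites (GGGCCC) start at positions 18, 27, 40, 119, 143.
Qpa37I cuts after base 4 of each site, so after positions 21, 30, 43, 122, 146.
Linear molecule, 5 cuts → 6 fragments:
  1–21 → 21 bp
  22–30 → 9 bp
  31–43 → 13 bp
  44–122 → 79 bp
  123–146 → 24 bp
  147–182 → 36 bp
Sorted largest to smallest: 79, 36, 24, 21, 13, 9 bp.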